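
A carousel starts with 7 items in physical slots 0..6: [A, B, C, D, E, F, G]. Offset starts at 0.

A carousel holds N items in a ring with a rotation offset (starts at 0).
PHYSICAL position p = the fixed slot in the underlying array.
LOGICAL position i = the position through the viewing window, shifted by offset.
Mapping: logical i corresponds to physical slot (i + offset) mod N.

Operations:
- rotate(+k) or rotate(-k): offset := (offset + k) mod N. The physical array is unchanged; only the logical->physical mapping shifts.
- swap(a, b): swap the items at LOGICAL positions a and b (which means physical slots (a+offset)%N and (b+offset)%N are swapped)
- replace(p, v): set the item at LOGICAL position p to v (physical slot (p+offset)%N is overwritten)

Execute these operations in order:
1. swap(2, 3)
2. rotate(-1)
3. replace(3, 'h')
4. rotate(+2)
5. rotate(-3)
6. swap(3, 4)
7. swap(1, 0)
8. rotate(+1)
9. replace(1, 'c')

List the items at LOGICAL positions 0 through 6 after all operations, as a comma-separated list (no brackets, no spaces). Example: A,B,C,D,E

After op 1 (swap(2, 3)): offset=0, physical=[A,B,D,C,E,F,G], logical=[A,B,D,C,E,F,G]
After op 2 (rotate(-1)): offset=6, physical=[A,B,D,C,E,F,G], logical=[G,A,B,D,C,E,F]
After op 3 (replace(3, 'h')): offset=6, physical=[A,B,h,C,E,F,G], logical=[G,A,B,h,C,E,F]
After op 4 (rotate(+2)): offset=1, physical=[A,B,h,C,E,F,G], logical=[B,h,C,E,F,G,A]
After op 5 (rotate(-3)): offset=5, physical=[A,B,h,C,E,F,G], logical=[F,G,A,B,h,C,E]
After op 6 (swap(3, 4)): offset=5, physical=[A,h,B,C,E,F,G], logical=[F,G,A,h,B,C,E]
After op 7 (swap(1, 0)): offset=5, physical=[A,h,B,C,E,G,F], logical=[G,F,A,h,B,C,E]
After op 8 (rotate(+1)): offset=6, physical=[A,h,B,C,E,G,F], logical=[F,A,h,B,C,E,G]
After op 9 (replace(1, 'c')): offset=6, physical=[c,h,B,C,E,G,F], logical=[F,c,h,B,C,E,G]

Answer: F,c,h,B,C,E,G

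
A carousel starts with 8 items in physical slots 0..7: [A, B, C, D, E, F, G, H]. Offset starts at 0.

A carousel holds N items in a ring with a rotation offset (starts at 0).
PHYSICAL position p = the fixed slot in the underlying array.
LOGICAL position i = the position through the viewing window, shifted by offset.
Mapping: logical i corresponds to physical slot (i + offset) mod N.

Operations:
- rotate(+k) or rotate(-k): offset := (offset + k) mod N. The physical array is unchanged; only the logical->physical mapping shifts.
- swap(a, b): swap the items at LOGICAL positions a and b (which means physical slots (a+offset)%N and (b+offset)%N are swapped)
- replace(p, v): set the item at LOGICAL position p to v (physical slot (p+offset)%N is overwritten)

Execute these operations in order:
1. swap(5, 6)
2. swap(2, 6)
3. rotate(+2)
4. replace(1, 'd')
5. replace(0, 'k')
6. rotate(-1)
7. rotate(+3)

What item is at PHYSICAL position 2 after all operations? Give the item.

Answer: k

Derivation:
After op 1 (swap(5, 6)): offset=0, physical=[A,B,C,D,E,G,F,H], logical=[A,B,C,D,E,G,F,H]
After op 2 (swap(2, 6)): offset=0, physical=[A,B,F,D,E,G,C,H], logical=[A,B,F,D,E,G,C,H]
After op 3 (rotate(+2)): offset=2, physical=[A,B,F,D,E,G,C,H], logical=[F,D,E,G,C,H,A,B]
After op 4 (replace(1, 'd')): offset=2, physical=[A,B,F,d,E,G,C,H], logical=[F,d,E,G,C,H,A,B]
After op 5 (replace(0, 'k')): offset=2, physical=[A,B,k,d,E,G,C,H], logical=[k,d,E,G,C,H,A,B]
After op 6 (rotate(-1)): offset=1, physical=[A,B,k,d,E,G,C,H], logical=[B,k,d,E,G,C,H,A]
After op 7 (rotate(+3)): offset=4, physical=[A,B,k,d,E,G,C,H], logical=[E,G,C,H,A,B,k,d]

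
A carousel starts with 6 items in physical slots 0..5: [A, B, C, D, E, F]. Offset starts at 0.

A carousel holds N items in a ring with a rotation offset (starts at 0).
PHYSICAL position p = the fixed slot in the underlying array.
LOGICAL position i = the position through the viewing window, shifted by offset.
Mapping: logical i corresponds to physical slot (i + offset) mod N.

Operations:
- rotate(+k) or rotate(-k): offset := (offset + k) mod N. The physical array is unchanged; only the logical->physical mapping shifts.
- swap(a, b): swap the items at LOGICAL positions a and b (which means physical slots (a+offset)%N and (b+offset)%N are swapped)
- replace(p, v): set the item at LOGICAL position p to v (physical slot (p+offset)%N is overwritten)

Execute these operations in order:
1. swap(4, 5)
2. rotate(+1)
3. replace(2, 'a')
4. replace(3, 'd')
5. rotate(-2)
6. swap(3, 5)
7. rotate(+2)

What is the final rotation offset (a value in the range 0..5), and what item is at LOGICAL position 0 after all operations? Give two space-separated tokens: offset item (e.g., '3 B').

After op 1 (swap(4, 5)): offset=0, physical=[A,B,C,D,F,E], logical=[A,B,C,D,F,E]
After op 2 (rotate(+1)): offset=1, physical=[A,B,C,D,F,E], logical=[B,C,D,F,E,A]
After op 3 (replace(2, 'a')): offset=1, physical=[A,B,C,a,F,E], logical=[B,C,a,F,E,A]
After op 4 (replace(3, 'd')): offset=1, physical=[A,B,C,a,d,E], logical=[B,C,a,d,E,A]
After op 5 (rotate(-2)): offset=5, physical=[A,B,C,a,d,E], logical=[E,A,B,C,a,d]
After op 6 (swap(3, 5)): offset=5, physical=[A,B,d,a,C,E], logical=[E,A,B,d,a,C]
After op 7 (rotate(+2)): offset=1, physical=[A,B,d,a,C,E], logical=[B,d,a,C,E,A]

Answer: 1 B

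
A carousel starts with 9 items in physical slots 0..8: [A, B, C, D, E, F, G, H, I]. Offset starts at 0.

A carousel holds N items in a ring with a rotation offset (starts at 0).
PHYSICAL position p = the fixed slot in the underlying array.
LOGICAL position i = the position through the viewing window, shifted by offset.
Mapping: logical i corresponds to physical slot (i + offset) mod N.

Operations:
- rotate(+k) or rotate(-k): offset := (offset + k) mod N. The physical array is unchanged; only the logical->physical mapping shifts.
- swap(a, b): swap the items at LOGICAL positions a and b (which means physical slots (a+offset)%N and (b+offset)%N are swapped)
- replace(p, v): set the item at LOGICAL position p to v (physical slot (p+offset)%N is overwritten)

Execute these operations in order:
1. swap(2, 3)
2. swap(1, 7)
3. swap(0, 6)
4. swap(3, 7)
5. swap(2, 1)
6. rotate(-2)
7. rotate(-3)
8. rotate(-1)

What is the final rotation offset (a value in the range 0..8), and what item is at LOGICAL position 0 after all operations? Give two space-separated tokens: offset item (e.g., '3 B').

Answer: 3 B

Derivation:
After op 1 (swap(2, 3)): offset=0, physical=[A,B,D,C,E,F,G,H,I], logical=[A,B,D,C,E,F,G,H,I]
After op 2 (swap(1, 7)): offset=0, physical=[A,H,D,C,E,F,G,B,I], logical=[A,H,D,C,E,F,G,B,I]
After op 3 (swap(0, 6)): offset=0, physical=[G,H,D,C,E,F,A,B,I], logical=[G,H,D,C,E,F,A,B,I]
After op 4 (swap(3, 7)): offset=0, physical=[G,H,D,B,E,F,A,C,I], logical=[G,H,D,B,E,F,A,C,I]
After op 5 (swap(2, 1)): offset=0, physical=[G,D,H,B,E,F,A,C,I], logical=[G,D,H,B,E,F,A,C,I]
After op 6 (rotate(-2)): offset=7, physical=[G,D,H,B,E,F,A,C,I], logical=[C,I,G,D,H,B,E,F,A]
After op 7 (rotate(-3)): offset=4, physical=[G,D,H,B,E,F,A,C,I], logical=[E,F,A,C,I,G,D,H,B]
After op 8 (rotate(-1)): offset=3, physical=[G,D,H,B,E,F,A,C,I], logical=[B,E,F,A,C,I,G,D,H]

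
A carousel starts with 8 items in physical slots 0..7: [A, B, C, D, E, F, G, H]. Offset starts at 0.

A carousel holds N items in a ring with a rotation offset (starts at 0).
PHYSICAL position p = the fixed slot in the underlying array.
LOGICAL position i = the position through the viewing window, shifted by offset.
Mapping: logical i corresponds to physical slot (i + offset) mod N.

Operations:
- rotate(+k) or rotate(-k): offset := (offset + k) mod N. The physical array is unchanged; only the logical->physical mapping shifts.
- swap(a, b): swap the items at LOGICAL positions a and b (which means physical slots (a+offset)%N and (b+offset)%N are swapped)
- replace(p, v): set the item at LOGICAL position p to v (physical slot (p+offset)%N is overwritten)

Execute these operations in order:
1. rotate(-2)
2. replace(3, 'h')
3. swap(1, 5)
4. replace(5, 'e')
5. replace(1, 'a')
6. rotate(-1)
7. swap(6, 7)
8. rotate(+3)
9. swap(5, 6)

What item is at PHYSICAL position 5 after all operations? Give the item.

After op 1 (rotate(-2)): offset=6, physical=[A,B,C,D,E,F,G,H], logical=[G,H,A,B,C,D,E,F]
After op 2 (replace(3, 'h')): offset=6, physical=[A,h,C,D,E,F,G,H], logical=[G,H,A,h,C,D,E,F]
After op 3 (swap(1, 5)): offset=6, physical=[A,h,C,H,E,F,G,D], logical=[G,D,A,h,C,H,E,F]
After op 4 (replace(5, 'e')): offset=6, physical=[A,h,C,e,E,F,G,D], logical=[G,D,A,h,C,e,E,F]
After op 5 (replace(1, 'a')): offset=6, physical=[A,h,C,e,E,F,G,a], logical=[G,a,A,h,C,e,E,F]
After op 6 (rotate(-1)): offset=5, physical=[A,h,C,e,E,F,G,a], logical=[F,G,a,A,h,C,e,E]
After op 7 (swap(6, 7)): offset=5, physical=[A,h,C,E,e,F,G,a], logical=[F,G,a,A,h,C,E,e]
After op 8 (rotate(+3)): offset=0, physical=[A,h,C,E,e,F,G,a], logical=[A,h,C,E,e,F,G,a]
After op 9 (swap(5, 6)): offset=0, physical=[A,h,C,E,e,G,F,a], logical=[A,h,C,E,e,G,F,a]

Answer: G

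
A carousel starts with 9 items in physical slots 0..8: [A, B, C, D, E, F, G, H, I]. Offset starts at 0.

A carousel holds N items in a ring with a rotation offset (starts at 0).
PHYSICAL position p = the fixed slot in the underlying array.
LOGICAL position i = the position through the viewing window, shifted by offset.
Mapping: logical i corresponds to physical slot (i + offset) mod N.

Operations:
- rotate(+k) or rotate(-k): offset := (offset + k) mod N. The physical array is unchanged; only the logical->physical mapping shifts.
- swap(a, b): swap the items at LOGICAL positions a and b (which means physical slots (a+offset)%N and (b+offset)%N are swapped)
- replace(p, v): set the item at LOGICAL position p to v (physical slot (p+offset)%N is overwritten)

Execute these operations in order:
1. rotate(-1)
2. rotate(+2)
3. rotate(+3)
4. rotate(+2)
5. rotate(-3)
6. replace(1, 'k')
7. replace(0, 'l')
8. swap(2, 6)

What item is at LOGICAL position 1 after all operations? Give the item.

Answer: k

Derivation:
After op 1 (rotate(-1)): offset=8, physical=[A,B,C,D,E,F,G,H,I], logical=[I,A,B,C,D,E,F,G,H]
After op 2 (rotate(+2)): offset=1, physical=[A,B,C,D,E,F,G,H,I], logical=[B,C,D,E,F,G,H,I,A]
After op 3 (rotate(+3)): offset=4, physical=[A,B,C,D,E,F,G,H,I], logical=[E,F,G,H,I,A,B,C,D]
After op 4 (rotate(+2)): offset=6, physical=[A,B,C,D,E,F,G,H,I], logical=[G,H,I,A,B,C,D,E,F]
After op 5 (rotate(-3)): offset=3, physical=[A,B,C,D,E,F,G,H,I], logical=[D,E,F,G,H,I,A,B,C]
After op 6 (replace(1, 'k')): offset=3, physical=[A,B,C,D,k,F,G,H,I], logical=[D,k,F,G,H,I,A,B,C]
After op 7 (replace(0, 'l')): offset=3, physical=[A,B,C,l,k,F,G,H,I], logical=[l,k,F,G,H,I,A,B,C]
After op 8 (swap(2, 6)): offset=3, physical=[F,B,C,l,k,A,G,H,I], logical=[l,k,A,G,H,I,F,B,C]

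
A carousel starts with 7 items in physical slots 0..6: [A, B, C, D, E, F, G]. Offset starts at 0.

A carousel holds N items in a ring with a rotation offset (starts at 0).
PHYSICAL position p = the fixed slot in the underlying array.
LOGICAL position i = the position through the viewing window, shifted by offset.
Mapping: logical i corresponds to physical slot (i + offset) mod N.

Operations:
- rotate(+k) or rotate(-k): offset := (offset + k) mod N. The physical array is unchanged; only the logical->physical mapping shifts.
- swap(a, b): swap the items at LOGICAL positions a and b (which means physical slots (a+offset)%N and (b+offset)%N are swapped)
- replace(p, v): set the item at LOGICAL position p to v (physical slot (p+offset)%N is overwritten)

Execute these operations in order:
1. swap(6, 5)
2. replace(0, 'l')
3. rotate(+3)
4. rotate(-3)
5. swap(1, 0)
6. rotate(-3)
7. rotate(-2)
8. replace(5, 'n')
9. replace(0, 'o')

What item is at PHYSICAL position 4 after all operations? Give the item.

Answer: E

Derivation:
After op 1 (swap(6, 5)): offset=0, physical=[A,B,C,D,E,G,F], logical=[A,B,C,D,E,G,F]
After op 2 (replace(0, 'l')): offset=0, physical=[l,B,C,D,E,G,F], logical=[l,B,C,D,E,G,F]
After op 3 (rotate(+3)): offset=3, physical=[l,B,C,D,E,G,F], logical=[D,E,G,F,l,B,C]
After op 4 (rotate(-3)): offset=0, physical=[l,B,C,D,E,G,F], logical=[l,B,C,D,E,G,F]
After op 5 (swap(1, 0)): offset=0, physical=[B,l,C,D,E,G,F], logical=[B,l,C,D,E,G,F]
After op 6 (rotate(-3)): offset=4, physical=[B,l,C,D,E,G,F], logical=[E,G,F,B,l,C,D]
After op 7 (rotate(-2)): offset=2, physical=[B,l,C,D,E,G,F], logical=[C,D,E,G,F,B,l]
After op 8 (replace(5, 'n')): offset=2, physical=[n,l,C,D,E,G,F], logical=[C,D,E,G,F,n,l]
After op 9 (replace(0, 'o')): offset=2, physical=[n,l,o,D,E,G,F], logical=[o,D,E,G,F,n,l]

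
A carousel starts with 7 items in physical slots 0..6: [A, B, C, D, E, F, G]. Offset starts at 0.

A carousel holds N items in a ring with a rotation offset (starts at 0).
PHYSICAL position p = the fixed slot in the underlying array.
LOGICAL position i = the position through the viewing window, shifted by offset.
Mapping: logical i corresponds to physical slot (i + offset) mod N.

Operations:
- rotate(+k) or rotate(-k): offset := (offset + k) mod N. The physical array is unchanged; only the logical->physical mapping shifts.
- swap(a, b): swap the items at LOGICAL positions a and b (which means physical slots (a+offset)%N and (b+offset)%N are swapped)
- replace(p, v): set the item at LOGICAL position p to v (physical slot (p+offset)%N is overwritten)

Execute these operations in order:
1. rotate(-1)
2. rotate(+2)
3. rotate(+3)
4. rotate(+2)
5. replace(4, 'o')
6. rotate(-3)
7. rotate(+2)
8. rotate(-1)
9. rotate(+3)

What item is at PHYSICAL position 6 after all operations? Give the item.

Answer: G

Derivation:
After op 1 (rotate(-1)): offset=6, physical=[A,B,C,D,E,F,G], logical=[G,A,B,C,D,E,F]
After op 2 (rotate(+2)): offset=1, physical=[A,B,C,D,E,F,G], logical=[B,C,D,E,F,G,A]
After op 3 (rotate(+3)): offset=4, physical=[A,B,C,D,E,F,G], logical=[E,F,G,A,B,C,D]
After op 4 (rotate(+2)): offset=6, physical=[A,B,C,D,E,F,G], logical=[G,A,B,C,D,E,F]
After op 5 (replace(4, 'o')): offset=6, physical=[A,B,C,o,E,F,G], logical=[G,A,B,C,o,E,F]
After op 6 (rotate(-3)): offset=3, physical=[A,B,C,o,E,F,G], logical=[o,E,F,G,A,B,C]
After op 7 (rotate(+2)): offset=5, physical=[A,B,C,o,E,F,G], logical=[F,G,A,B,C,o,E]
After op 8 (rotate(-1)): offset=4, physical=[A,B,C,o,E,F,G], logical=[E,F,G,A,B,C,o]
After op 9 (rotate(+3)): offset=0, physical=[A,B,C,o,E,F,G], logical=[A,B,C,o,E,F,G]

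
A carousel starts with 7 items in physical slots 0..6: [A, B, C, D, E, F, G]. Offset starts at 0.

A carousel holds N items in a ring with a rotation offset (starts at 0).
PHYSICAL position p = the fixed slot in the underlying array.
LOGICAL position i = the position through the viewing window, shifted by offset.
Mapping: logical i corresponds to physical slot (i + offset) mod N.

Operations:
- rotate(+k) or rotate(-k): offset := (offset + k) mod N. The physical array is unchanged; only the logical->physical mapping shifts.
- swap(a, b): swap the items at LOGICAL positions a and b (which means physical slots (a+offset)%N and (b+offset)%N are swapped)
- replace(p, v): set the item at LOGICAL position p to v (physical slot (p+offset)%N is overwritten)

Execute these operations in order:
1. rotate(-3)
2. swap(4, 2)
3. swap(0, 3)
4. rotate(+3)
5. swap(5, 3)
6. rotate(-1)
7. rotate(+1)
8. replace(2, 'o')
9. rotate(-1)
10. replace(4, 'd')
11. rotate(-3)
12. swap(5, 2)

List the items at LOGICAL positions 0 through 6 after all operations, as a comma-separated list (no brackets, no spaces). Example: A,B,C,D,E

After op 1 (rotate(-3)): offset=4, physical=[A,B,C,D,E,F,G], logical=[E,F,G,A,B,C,D]
After op 2 (swap(4, 2)): offset=4, physical=[A,G,C,D,E,F,B], logical=[E,F,B,A,G,C,D]
After op 3 (swap(0, 3)): offset=4, physical=[E,G,C,D,A,F,B], logical=[A,F,B,E,G,C,D]
After op 4 (rotate(+3)): offset=0, physical=[E,G,C,D,A,F,B], logical=[E,G,C,D,A,F,B]
After op 5 (swap(5, 3)): offset=0, physical=[E,G,C,F,A,D,B], logical=[E,G,C,F,A,D,B]
After op 6 (rotate(-1)): offset=6, physical=[E,G,C,F,A,D,B], logical=[B,E,G,C,F,A,D]
After op 7 (rotate(+1)): offset=0, physical=[E,G,C,F,A,D,B], logical=[E,G,C,F,A,D,B]
After op 8 (replace(2, 'o')): offset=0, physical=[E,G,o,F,A,D,B], logical=[E,G,o,F,A,D,B]
After op 9 (rotate(-1)): offset=6, physical=[E,G,o,F,A,D,B], logical=[B,E,G,o,F,A,D]
After op 10 (replace(4, 'd')): offset=6, physical=[E,G,o,d,A,D,B], logical=[B,E,G,o,d,A,D]
After op 11 (rotate(-3)): offset=3, physical=[E,G,o,d,A,D,B], logical=[d,A,D,B,E,G,o]
After op 12 (swap(5, 2)): offset=3, physical=[E,D,o,d,A,G,B], logical=[d,A,G,B,E,D,o]

Answer: d,A,G,B,E,D,o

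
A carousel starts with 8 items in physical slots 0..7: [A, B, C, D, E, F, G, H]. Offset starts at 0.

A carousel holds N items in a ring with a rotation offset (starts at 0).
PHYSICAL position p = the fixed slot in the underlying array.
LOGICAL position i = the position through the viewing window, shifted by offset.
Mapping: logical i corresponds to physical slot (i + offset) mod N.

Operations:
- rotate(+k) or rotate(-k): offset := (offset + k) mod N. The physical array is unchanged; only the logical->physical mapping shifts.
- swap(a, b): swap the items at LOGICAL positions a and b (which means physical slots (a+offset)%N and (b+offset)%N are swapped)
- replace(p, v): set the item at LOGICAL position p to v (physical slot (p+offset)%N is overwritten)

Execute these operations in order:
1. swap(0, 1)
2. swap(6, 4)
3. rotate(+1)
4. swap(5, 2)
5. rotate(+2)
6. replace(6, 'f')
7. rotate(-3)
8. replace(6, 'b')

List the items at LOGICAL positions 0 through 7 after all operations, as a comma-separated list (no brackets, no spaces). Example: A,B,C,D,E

Answer: B,f,C,E,G,F,b,H

Derivation:
After op 1 (swap(0, 1)): offset=0, physical=[B,A,C,D,E,F,G,H], logical=[B,A,C,D,E,F,G,H]
After op 2 (swap(6, 4)): offset=0, physical=[B,A,C,D,G,F,E,H], logical=[B,A,C,D,G,F,E,H]
After op 3 (rotate(+1)): offset=1, physical=[B,A,C,D,G,F,E,H], logical=[A,C,D,G,F,E,H,B]
After op 4 (swap(5, 2)): offset=1, physical=[B,A,C,E,G,F,D,H], logical=[A,C,E,G,F,D,H,B]
After op 5 (rotate(+2)): offset=3, physical=[B,A,C,E,G,F,D,H], logical=[E,G,F,D,H,B,A,C]
After op 6 (replace(6, 'f')): offset=3, physical=[B,f,C,E,G,F,D,H], logical=[E,G,F,D,H,B,f,C]
After op 7 (rotate(-3)): offset=0, physical=[B,f,C,E,G,F,D,H], logical=[B,f,C,E,G,F,D,H]
After op 8 (replace(6, 'b')): offset=0, physical=[B,f,C,E,G,F,b,H], logical=[B,f,C,E,G,F,b,H]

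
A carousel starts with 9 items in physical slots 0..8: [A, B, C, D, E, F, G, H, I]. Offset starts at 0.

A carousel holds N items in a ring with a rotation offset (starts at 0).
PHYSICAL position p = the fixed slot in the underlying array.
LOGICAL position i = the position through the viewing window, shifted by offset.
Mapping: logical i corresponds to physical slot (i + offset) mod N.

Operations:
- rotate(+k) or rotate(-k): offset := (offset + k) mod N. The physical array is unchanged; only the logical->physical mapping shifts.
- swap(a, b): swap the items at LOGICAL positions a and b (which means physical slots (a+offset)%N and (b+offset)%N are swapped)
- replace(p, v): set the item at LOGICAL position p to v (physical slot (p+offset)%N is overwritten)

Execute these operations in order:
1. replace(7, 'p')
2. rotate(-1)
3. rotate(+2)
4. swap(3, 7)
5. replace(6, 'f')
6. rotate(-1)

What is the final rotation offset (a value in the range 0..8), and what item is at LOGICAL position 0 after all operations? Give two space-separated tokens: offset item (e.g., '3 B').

After op 1 (replace(7, 'p')): offset=0, physical=[A,B,C,D,E,F,G,p,I], logical=[A,B,C,D,E,F,G,p,I]
After op 2 (rotate(-1)): offset=8, physical=[A,B,C,D,E,F,G,p,I], logical=[I,A,B,C,D,E,F,G,p]
After op 3 (rotate(+2)): offset=1, physical=[A,B,C,D,E,F,G,p,I], logical=[B,C,D,E,F,G,p,I,A]
After op 4 (swap(3, 7)): offset=1, physical=[A,B,C,D,I,F,G,p,E], logical=[B,C,D,I,F,G,p,E,A]
After op 5 (replace(6, 'f')): offset=1, physical=[A,B,C,D,I,F,G,f,E], logical=[B,C,D,I,F,G,f,E,A]
After op 6 (rotate(-1)): offset=0, physical=[A,B,C,D,I,F,G,f,E], logical=[A,B,C,D,I,F,G,f,E]

Answer: 0 A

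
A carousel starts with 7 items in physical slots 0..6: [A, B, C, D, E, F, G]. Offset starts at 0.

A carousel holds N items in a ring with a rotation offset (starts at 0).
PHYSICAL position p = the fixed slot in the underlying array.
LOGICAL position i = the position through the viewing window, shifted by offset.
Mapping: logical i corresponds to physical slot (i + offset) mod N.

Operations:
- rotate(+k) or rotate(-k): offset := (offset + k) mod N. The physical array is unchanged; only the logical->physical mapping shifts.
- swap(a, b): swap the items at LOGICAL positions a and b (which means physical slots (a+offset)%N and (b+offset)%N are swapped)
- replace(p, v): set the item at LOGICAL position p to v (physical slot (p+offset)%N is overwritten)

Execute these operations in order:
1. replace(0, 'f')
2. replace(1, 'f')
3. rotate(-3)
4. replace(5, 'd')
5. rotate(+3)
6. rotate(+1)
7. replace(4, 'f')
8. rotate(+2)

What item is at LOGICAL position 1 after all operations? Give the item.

Answer: E

Derivation:
After op 1 (replace(0, 'f')): offset=0, physical=[f,B,C,D,E,F,G], logical=[f,B,C,D,E,F,G]
After op 2 (replace(1, 'f')): offset=0, physical=[f,f,C,D,E,F,G], logical=[f,f,C,D,E,F,G]
After op 3 (rotate(-3)): offset=4, physical=[f,f,C,D,E,F,G], logical=[E,F,G,f,f,C,D]
After op 4 (replace(5, 'd')): offset=4, physical=[f,f,d,D,E,F,G], logical=[E,F,G,f,f,d,D]
After op 5 (rotate(+3)): offset=0, physical=[f,f,d,D,E,F,G], logical=[f,f,d,D,E,F,G]
After op 6 (rotate(+1)): offset=1, physical=[f,f,d,D,E,F,G], logical=[f,d,D,E,F,G,f]
After op 7 (replace(4, 'f')): offset=1, physical=[f,f,d,D,E,f,G], logical=[f,d,D,E,f,G,f]
After op 8 (rotate(+2)): offset=3, physical=[f,f,d,D,E,f,G], logical=[D,E,f,G,f,f,d]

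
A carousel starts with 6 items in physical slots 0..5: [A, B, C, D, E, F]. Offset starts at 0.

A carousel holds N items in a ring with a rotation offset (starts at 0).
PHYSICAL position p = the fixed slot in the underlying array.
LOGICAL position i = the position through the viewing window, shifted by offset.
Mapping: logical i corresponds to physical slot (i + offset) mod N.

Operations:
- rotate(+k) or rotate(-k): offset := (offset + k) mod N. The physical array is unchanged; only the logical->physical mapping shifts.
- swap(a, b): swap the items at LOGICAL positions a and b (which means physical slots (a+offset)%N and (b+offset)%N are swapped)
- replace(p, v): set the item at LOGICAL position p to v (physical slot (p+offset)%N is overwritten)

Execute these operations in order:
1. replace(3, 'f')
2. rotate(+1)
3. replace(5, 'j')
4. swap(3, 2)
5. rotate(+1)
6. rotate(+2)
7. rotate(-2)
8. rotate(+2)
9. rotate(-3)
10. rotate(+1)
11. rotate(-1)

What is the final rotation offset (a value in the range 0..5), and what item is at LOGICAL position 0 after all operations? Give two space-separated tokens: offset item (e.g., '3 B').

After op 1 (replace(3, 'f')): offset=0, physical=[A,B,C,f,E,F], logical=[A,B,C,f,E,F]
After op 2 (rotate(+1)): offset=1, physical=[A,B,C,f,E,F], logical=[B,C,f,E,F,A]
After op 3 (replace(5, 'j')): offset=1, physical=[j,B,C,f,E,F], logical=[B,C,f,E,F,j]
After op 4 (swap(3, 2)): offset=1, physical=[j,B,C,E,f,F], logical=[B,C,E,f,F,j]
After op 5 (rotate(+1)): offset=2, physical=[j,B,C,E,f,F], logical=[C,E,f,F,j,B]
After op 6 (rotate(+2)): offset=4, physical=[j,B,C,E,f,F], logical=[f,F,j,B,C,E]
After op 7 (rotate(-2)): offset=2, physical=[j,B,C,E,f,F], logical=[C,E,f,F,j,B]
After op 8 (rotate(+2)): offset=4, physical=[j,B,C,E,f,F], logical=[f,F,j,B,C,E]
After op 9 (rotate(-3)): offset=1, physical=[j,B,C,E,f,F], logical=[B,C,E,f,F,j]
After op 10 (rotate(+1)): offset=2, physical=[j,B,C,E,f,F], logical=[C,E,f,F,j,B]
After op 11 (rotate(-1)): offset=1, physical=[j,B,C,E,f,F], logical=[B,C,E,f,F,j]

Answer: 1 B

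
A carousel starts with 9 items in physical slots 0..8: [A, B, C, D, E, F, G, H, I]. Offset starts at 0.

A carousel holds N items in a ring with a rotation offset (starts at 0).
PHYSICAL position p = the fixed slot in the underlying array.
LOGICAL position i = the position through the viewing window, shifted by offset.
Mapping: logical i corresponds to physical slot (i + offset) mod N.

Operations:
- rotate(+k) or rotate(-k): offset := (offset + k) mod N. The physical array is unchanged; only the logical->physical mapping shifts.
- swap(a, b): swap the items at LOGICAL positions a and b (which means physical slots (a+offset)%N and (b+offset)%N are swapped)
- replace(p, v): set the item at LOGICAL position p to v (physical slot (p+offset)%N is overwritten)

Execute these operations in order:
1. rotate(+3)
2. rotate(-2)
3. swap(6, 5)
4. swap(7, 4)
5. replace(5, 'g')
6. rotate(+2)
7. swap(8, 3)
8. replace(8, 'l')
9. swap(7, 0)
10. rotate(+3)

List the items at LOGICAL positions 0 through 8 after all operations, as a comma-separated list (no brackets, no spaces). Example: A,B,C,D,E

Answer: C,G,F,A,D,l,B,E,I

Derivation:
After op 1 (rotate(+3)): offset=3, physical=[A,B,C,D,E,F,G,H,I], logical=[D,E,F,G,H,I,A,B,C]
After op 2 (rotate(-2)): offset=1, physical=[A,B,C,D,E,F,G,H,I], logical=[B,C,D,E,F,G,H,I,A]
After op 3 (swap(6, 5)): offset=1, physical=[A,B,C,D,E,F,H,G,I], logical=[B,C,D,E,F,H,G,I,A]
After op 4 (swap(7, 4)): offset=1, physical=[A,B,C,D,E,I,H,G,F], logical=[B,C,D,E,I,H,G,F,A]
After op 5 (replace(5, 'g')): offset=1, physical=[A,B,C,D,E,I,g,G,F], logical=[B,C,D,E,I,g,G,F,A]
After op 6 (rotate(+2)): offset=3, physical=[A,B,C,D,E,I,g,G,F], logical=[D,E,I,g,G,F,A,B,C]
After op 7 (swap(8, 3)): offset=3, physical=[A,B,g,D,E,I,C,G,F], logical=[D,E,I,C,G,F,A,B,g]
After op 8 (replace(8, 'l')): offset=3, physical=[A,B,l,D,E,I,C,G,F], logical=[D,E,I,C,G,F,A,B,l]
After op 9 (swap(7, 0)): offset=3, physical=[A,D,l,B,E,I,C,G,F], logical=[B,E,I,C,G,F,A,D,l]
After op 10 (rotate(+3)): offset=6, physical=[A,D,l,B,E,I,C,G,F], logical=[C,G,F,A,D,l,B,E,I]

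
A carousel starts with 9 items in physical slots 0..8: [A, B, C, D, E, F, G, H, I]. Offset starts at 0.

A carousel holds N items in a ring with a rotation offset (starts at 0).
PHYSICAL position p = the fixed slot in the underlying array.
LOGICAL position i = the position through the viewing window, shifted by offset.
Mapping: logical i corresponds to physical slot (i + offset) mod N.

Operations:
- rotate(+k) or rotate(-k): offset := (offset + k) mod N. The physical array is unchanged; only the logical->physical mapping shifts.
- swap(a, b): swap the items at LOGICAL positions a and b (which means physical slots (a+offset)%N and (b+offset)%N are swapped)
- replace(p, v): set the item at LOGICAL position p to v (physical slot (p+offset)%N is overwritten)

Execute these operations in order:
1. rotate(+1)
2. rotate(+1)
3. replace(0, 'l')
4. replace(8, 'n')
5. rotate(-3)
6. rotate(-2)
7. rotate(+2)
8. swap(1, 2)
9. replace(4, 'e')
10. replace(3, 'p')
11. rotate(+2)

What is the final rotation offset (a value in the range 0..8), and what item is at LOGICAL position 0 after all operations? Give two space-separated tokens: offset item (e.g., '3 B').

Answer: 1 A

Derivation:
After op 1 (rotate(+1)): offset=1, physical=[A,B,C,D,E,F,G,H,I], logical=[B,C,D,E,F,G,H,I,A]
After op 2 (rotate(+1)): offset=2, physical=[A,B,C,D,E,F,G,H,I], logical=[C,D,E,F,G,H,I,A,B]
After op 3 (replace(0, 'l')): offset=2, physical=[A,B,l,D,E,F,G,H,I], logical=[l,D,E,F,G,H,I,A,B]
After op 4 (replace(8, 'n')): offset=2, physical=[A,n,l,D,E,F,G,H,I], logical=[l,D,E,F,G,H,I,A,n]
After op 5 (rotate(-3)): offset=8, physical=[A,n,l,D,E,F,G,H,I], logical=[I,A,n,l,D,E,F,G,H]
After op 6 (rotate(-2)): offset=6, physical=[A,n,l,D,E,F,G,H,I], logical=[G,H,I,A,n,l,D,E,F]
After op 7 (rotate(+2)): offset=8, physical=[A,n,l,D,E,F,G,H,I], logical=[I,A,n,l,D,E,F,G,H]
After op 8 (swap(1, 2)): offset=8, physical=[n,A,l,D,E,F,G,H,I], logical=[I,n,A,l,D,E,F,G,H]
After op 9 (replace(4, 'e')): offset=8, physical=[n,A,l,e,E,F,G,H,I], logical=[I,n,A,l,e,E,F,G,H]
After op 10 (replace(3, 'p')): offset=8, physical=[n,A,p,e,E,F,G,H,I], logical=[I,n,A,p,e,E,F,G,H]
After op 11 (rotate(+2)): offset=1, physical=[n,A,p,e,E,F,G,H,I], logical=[A,p,e,E,F,G,H,I,n]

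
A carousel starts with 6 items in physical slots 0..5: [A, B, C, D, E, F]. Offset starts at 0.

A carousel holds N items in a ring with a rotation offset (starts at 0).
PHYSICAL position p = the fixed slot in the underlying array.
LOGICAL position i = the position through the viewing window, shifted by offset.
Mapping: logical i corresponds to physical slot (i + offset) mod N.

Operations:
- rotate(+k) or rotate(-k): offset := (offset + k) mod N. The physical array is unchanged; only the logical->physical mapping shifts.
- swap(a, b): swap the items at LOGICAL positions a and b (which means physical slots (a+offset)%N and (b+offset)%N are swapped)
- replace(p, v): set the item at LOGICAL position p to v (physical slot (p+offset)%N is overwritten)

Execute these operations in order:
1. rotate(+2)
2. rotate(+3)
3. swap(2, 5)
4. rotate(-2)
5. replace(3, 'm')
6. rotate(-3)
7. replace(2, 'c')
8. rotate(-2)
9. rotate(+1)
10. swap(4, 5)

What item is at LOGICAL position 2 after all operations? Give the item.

After op 1 (rotate(+2)): offset=2, physical=[A,B,C,D,E,F], logical=[C,D,E,F,A,B]
After op 2 (rotate(+3)): offset=5, physical=[A,B,C,D,E,F], logical=[F,A,B,C,D,E]
After op 3 (swap(2, 5)): offset=5, physical=[A,E,C,D,B,F], logical=[F,A,E,C,D,B]
After op 4 (rotate(-2)): offset=3, physical=[A,E,C,D,B,F], logical=[D,B,F,A,E,C]
After op 5 (replace(3, 'm')): offset=3, physical=[m,E,C,D,B,F], logical=[D,B,F,m,E,C]
After op 6 (rotate(-3)): offset=0, physical=[m,E,C,D,B,F], logical=[m,E,C,D,B,F]
After op 7 (replace(2, 'c')): offset=0, physical=[m,E,c,D,B,F], logical=[m,E,c,D,B,F]
After op 8 (rotate(-2)): offset=4, physical=[m,E,c,D,B,F], logical=[B,F,m,E,c,D]
After op 9 (rotate(+1)): offset=5, physical=[m,E,c,D,B,F], logical=[F,m,E,c,D,B]
After op 10 (swap(4, 5)): offset=5, physical=[m,E,c,B,D,F], logical=[F,m,E,c,B,D]

Answer: E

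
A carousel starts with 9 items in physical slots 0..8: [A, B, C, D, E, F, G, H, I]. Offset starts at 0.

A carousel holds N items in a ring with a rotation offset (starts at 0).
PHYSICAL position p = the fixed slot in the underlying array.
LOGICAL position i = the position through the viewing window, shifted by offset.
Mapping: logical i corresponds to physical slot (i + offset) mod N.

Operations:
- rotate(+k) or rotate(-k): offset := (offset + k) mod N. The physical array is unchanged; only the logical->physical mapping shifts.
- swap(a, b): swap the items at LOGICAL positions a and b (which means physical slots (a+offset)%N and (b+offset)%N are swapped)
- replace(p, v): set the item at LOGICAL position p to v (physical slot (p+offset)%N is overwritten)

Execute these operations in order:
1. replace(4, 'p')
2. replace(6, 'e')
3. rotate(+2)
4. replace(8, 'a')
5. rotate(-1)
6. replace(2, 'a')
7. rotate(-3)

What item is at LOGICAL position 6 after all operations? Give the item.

After op 1 (replace(4, 'p')): offset=0, physical=[A,B,C,D,p,F,G,H,I], logical=[A,B,C,D,p,F,G,H,I]
After op 2 (replace(6, 'e')): offset=0, physical=[A,B,C,D,p,F,e,H,I], logical=[A,B,C,D,p,F,e,H,I]
After op 3 (rotate(+2)): offset=2, physical=[A,B,C,D,p,F,e,H,I], logical=[C,D,p,F,e,H,I,A,B]
After op 4 (replace(8, 'a')): offset=2, physical=[A,a,C,D,p,F,e,H,I], logical=[C,D,p,F,e,H,I,A,a]
After op 5 (rotate(-1)): offset=1, physical=[A,a,C,D,p,F,e,H,I], logical=[a,C,D,p,F,e,H,I,A]
After op 6 (replace(2, 'a')): offset=1, physical=[A,a,C,a,p,F,e,H,I], logical=[a,C,a,p,F,e,H,I,A]
After op 7 (rotate(-3)): offset=7, physical=[A,a,C,a,p,F,e,H,I], logical=[H,I,A,a,C,a,p,F,e]

Answer: p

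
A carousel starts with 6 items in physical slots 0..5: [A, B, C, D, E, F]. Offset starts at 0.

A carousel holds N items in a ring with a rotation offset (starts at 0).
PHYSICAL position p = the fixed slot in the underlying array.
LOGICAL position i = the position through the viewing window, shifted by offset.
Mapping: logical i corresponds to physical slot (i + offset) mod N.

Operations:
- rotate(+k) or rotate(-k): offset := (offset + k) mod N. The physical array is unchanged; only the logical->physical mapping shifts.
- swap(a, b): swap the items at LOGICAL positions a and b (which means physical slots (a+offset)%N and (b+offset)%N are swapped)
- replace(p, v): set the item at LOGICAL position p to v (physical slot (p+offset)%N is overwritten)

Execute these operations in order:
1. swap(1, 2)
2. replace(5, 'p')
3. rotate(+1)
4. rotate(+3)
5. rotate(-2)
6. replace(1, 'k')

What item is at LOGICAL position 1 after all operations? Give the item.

Answer: k

Derivation:
After op 1 (swap(1, 2)): offset=0, physical=[A,C,B,D,E,F], logical=[A,C,B,D,E,F]
After op 2 (replace(5, 'p')): offset=0, physical=[A,C,B,D,E,p], logical=[A,C,B,D,E,p]
After op 3 (rotate(+1)): offset=1, physical=[A,C,B,D,E,p], logical=[C,B,D,E,p,A]
After op 4 (rotate(+3)): offset=4, physical=[A,C,B,D,E,p], logical=[E,p,A,C,B,D]
After op 5 (rotate(-2)): offset=2, physical=[A,C,B,D,E,p], logical=[B,D,E,p,A,C]
After op 6 (replace(1, 'k')): offset=2, physical=[A,C,B,k,E,p], logical=[B,k,E,p,A,C]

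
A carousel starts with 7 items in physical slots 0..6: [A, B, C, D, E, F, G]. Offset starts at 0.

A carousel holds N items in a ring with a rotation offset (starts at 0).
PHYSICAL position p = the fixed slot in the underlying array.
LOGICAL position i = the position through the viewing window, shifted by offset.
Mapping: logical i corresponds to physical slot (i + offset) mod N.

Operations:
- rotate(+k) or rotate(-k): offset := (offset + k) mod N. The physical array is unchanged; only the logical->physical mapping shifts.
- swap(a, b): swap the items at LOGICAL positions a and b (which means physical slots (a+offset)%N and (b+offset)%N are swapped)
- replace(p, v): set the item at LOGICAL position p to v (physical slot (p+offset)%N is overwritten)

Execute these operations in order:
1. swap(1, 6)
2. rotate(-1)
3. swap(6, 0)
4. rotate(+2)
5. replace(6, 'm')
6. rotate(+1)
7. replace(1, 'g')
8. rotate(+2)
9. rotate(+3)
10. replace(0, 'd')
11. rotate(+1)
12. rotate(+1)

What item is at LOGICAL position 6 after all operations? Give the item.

After op 1 (swap(1, 6)): offset=0, physical=[A,G,C,D,E,F,B], logical=[A,G,C,D,E,F,B]
After op 2 (rotate(-1)): offset=6, physical=[A,G,C,D,E,F,B], logical=[B,A,G,C,D,E,F]
After op 3 (swap(6, 0)): offset=6, physical=[A,G,C,D,E,B,F], logical=[F,A,G,C,D,E,B]
After op 4 (rotate(+2)): offset=1, physical=[A,G,C,D,E,B,F], logical=[G,C,D,E,B,F,A]
After op 5 (replace(6, 'm')): offset=1, physical=[m,G,C,D,E,B,F], logical=[G,C,D,E,B,F,m]
After op 6 (rotate(+1)): offset=2, physical=[m,G,C,D,E,B,F], logical=[C,D,E,B,F,m,G]
After op 7 (replace(1, 'g')): offset=2, physical=[m,G,C,g,E,B,F], logical=[C,g,E,B,F,m,G]
After op 8 (rotate(+2)): offset=4, physical=[m,G,C,g,E,B,F], logical=[E,B,F,m,G,C,g]
After op 9 (rotate(+3)): offset=0, physical=[m,G,C,g,E,B,F], logical=[m,G,C,g,E,B,F]
After op 10 (replace(0, 'd')): offset=0, physical=[d,G,C,g,E,B,F], logical=[d,G,C,g,E,B,F]
After op 11 (rotate(+1)): offset=1, physical=[d,G,C,g,E,B,F], logical=[G,C,g,E,B,F,d]
After op 12 (rotate(+1)): offset=2, physical=[d,G,C,g,E,B,F], logical=[C,g,E,B,F,d,G]

Answer: G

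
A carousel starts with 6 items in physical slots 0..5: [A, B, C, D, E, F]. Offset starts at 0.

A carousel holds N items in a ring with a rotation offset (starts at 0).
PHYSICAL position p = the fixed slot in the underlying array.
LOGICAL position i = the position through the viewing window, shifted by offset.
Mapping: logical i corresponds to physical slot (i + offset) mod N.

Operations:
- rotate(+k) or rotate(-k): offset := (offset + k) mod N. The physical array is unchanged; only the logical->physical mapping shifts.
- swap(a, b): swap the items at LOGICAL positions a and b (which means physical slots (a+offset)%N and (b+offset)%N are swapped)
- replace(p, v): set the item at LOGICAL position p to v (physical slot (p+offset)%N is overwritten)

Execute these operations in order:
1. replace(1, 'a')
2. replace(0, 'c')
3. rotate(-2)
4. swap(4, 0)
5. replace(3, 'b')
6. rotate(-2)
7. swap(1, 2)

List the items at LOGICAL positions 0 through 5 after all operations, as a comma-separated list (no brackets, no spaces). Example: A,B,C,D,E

After op 1 (replace(1, 'a')): offset=0, physical=[A,a,C,D,E,F], logical=[A,a,C,D,E,F]
After op 2 (replace(0, 'c')): offset=0, physical=[c,a,C,D,E,F], logical=[c,a,C,D,E,F]
After op 3 (rotate(-2)): offset=4, physical=[c,a,C,D,E,F], logical=[E,F,c,a,C,D]
After op 4 (swap(4, 0)): offset=4, physical=[c,a,E,D,C,F], logical=[C,F,c,a,E,D]
After op 5 (replace(3, 'b')): offset=4, physical=[c,b,E,D,C,F], logical=[C,F,c,b,E,D]
After op 6 (rotate(-2)): offset=2, physical=[c,b,E,D,C,F], logical=[E,D,C,F,c,b]
After op 7 (swap(1, 2)): offset=2, physical=[c,b,E,C,D,F], logical=[E,C,D,F,c,b]

Answer: E,C,D,F,c,b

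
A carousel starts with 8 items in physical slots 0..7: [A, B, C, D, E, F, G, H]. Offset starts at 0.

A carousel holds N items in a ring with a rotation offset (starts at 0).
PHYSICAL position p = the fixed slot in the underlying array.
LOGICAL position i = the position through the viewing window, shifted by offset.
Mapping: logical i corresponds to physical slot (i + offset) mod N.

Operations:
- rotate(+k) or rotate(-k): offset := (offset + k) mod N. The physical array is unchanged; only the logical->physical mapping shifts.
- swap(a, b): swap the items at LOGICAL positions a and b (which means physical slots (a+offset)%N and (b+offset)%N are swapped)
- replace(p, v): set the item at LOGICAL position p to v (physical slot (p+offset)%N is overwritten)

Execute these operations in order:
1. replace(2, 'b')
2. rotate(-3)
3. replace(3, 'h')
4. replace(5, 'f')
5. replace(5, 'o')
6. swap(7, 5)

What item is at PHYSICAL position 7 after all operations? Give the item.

Answer: H

Derivation:
After op 1 (replace(2, 'b')): offset=0, physical=[A,B,b,D,E,F,G,H], logical=[A,B,b,D,E,F,G,H]
After op 2 (rotate(-3)): offset=5, physical=[A,B,b,D,E,F,G,H], logical=[F,G,H,A,B,b,D,E]
After op 3 (replace(3, 'h')): offset=5, physical=[h,B,b,D,E,F,G,H], logical=[F,G,H,h,B,b,D,E]
After op 4 (replace(5, 'f')): offset=5, physical=[h,B,f,D,E,F,G,H], logical=[F,G,H,h,B,f,D,E]
After op 5 (replace(5, 'o')): offset=5, physical=[h,B,o,D,E,F,G,H], logical=[F,G,H,h,B,o,D,E]
After op 6 (swap(7, 5)): offset=5, physical=[h,B,E,D,o,F,G,H], logical=[F,G,H,h,B,E,D,o]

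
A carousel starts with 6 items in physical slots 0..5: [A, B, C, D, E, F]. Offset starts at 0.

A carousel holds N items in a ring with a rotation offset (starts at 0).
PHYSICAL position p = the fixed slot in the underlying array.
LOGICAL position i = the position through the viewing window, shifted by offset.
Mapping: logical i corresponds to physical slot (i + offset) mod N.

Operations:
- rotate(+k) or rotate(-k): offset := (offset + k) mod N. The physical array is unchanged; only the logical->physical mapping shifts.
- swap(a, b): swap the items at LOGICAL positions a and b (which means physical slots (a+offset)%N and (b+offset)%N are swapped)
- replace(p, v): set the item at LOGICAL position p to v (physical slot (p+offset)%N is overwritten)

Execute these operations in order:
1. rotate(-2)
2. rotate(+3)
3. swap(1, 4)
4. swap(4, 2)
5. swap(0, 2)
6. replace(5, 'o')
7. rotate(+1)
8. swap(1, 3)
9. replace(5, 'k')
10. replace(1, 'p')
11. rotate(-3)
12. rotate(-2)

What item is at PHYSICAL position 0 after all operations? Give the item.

After op 1 (rotate(-2)): offset=4, physical=[A,B,C,D,E,F], logical=[E,F,A,B,C,D]
After op 2 (rotate(+3)): offset=1, physical=[A,B,C,D,E,F], logical=[B,C,D,E,F,A]
After op 3 (swap(1, 4)): offset=1, physical=[A,B,F,D,E,C], logical=[B,F,D,E,C,A]
After op 4 (swap(4, 2)): offset=1, physical=[A,B,F,C,E,D], logical=[B,F,C,E,D,A]
After op 5 (swap(0, 2)): offset=1, physical=[A,C,F,B,E,D], logical=[C,F,B,E,D,A]
After op 6 (replace(5, 'o')): offset=1, physical=[o,C,F,B,E,D], logical=[C,F,B,E,D,o]
After op 7 (rotate(+1)): offset=2, physical=[o,C,F,B,E,D], logical=[F,B,E,D,o,C]
After op 8 (swap(1, 3)): offset=2, physical=[o,C,F,D,E,B], logical=[F,D,E,B,o,C]
After op 9 (replace(5, 'k')): offset=2, physical=[o,k,F,D,E,B], logical=[F,D,E,B,o,k]
After op 10 (replace(1, 'p')): offset=2, physical=[o,k,F,p,E,B], logical=[F,p,E,B,o,k]
After op 11 (rotate(-3)): offset=5, physical=[o,k,F,p,E,B], logical=[B,o,k,F,p,E]
After op 12 (rotate(-2)): offset=3, physical=[o,k,F,p,E,B], logical=[p,E,B,o,k,F]

Answer: o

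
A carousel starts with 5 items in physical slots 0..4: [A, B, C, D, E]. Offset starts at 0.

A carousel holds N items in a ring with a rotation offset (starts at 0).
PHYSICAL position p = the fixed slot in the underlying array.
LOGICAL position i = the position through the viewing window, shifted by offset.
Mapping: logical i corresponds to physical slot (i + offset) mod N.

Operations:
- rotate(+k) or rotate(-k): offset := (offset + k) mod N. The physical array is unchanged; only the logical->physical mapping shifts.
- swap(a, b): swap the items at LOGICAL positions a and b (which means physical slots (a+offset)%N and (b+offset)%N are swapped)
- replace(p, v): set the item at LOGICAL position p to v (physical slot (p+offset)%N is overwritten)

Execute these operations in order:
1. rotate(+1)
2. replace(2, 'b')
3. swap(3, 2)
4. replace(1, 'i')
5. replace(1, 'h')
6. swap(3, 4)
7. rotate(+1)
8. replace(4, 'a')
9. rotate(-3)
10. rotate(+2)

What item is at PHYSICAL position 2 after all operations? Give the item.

Answer: h

Derivation:
After op 1 (rotate(+1)): offset=1, physical=[A,B,C,D,E], logical=[B,C,D,E,A]
After op 2 (replace(2, 'b')): offset=1, physical=[A,B,C,b,E], logical=[B,C,b,E,A]
After op 3 (swap(3, 2)): offset=1, physical=[A,B,C,E,b], logical=[B,C,E,b,A]
After op 4 (replace(1, 'i')): offset=1, physical=[A,B,i,E,b], logical=[B,i,E,b,A]
After op 5 (replace(1, 'h')): offset=1, physical=[A,B,h,E,b], logical=[B,h,E,b,A]
After op 6 (swap(3, 4)): offset=1, physical=[b,B,h,E,A], logical=[B,h,E,A,b]
After op 7 (rotate(+1)): offset=2, physical=[b,B,h,E,A], logical=[h,E,A,b,B]
After op 8 (replace(4, 'a')): offset=2, physical=[b,a,h,E,A], logical=[h,E,A,b,a]
After op 9 (rotate(-3)): offset=4, physical=[b,a,h,E,A], logical=[A,b,a,h,E]
After op 10 (rotate(+2)): offset=1, physical=[b,a,h,E,A], logical=[a,h,E,A,b]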